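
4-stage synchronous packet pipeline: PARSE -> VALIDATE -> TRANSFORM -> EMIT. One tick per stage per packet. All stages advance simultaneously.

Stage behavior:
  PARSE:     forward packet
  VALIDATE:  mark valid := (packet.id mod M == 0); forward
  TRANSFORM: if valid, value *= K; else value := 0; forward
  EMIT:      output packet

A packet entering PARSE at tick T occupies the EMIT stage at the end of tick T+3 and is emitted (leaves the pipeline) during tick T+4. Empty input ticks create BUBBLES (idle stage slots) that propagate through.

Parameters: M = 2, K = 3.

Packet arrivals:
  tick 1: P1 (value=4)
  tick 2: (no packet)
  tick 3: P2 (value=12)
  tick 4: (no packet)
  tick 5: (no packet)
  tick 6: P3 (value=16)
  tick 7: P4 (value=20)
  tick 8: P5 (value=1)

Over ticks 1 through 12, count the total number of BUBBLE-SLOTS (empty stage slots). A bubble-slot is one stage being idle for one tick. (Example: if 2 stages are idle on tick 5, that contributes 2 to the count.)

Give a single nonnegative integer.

Answer: 28

Derivation:
Tick 1: [PARSE:P1(v=4,ok=F), VALIDATE:-, TRANSFORM:-, EMIT:-] out:-; bubbles=3
Tick 2: [PARSE:-, VALIDATE:P1(v=4,ok=F), TRANSFORM:-, EMIT:-] out:-; bubbles=3
Tick 3: [PARSE:P2(v=12,ok=F), VALIDATE:-, TRANSFORM:P1(v=0,ok=F), EMIT:-] out:-; bubbles=2
Tick 4: [PARSE:-, VALIDATE:P2(v=12,ok=T), TRANSFORM:-, EMIT:P1(v=0,ok=F)] out:-; bubbles=2
Tick 5: [PARSE:-, VALIDATE:-, TRANSFORM:P2(v=36,ok=T), EMIT:-] out:P1(v=0); bubbles=3
Tick 6: [PARSE:P3(v=16,ok=F), VALIDATE:-, TRANSFORM:-, EMIT:P2(v=36,ok=T)] out:-; bubbles=2
Tick 7: [PARSE:P4(v=20,ok=F), VALIDATE:P3(v=16,ok=F), TRANSFORM:-, EMIT:-] out:P2(v=36); bubbles=2
Tick 8: [PARSE:P5(v=1,ok=F), VALIDATE:P4(v=20,ok=T), TRANSFORM:P3(v=0,ok=F), EMIT:-] out:-; bubbles=1
Tick 9: [PARSE:-, VALIDATE:P5(v=1,ok=F), TRANSFORM:P4(v=60,ok=T), EMIT:P3(v=0,ok=F)] out:-; bubbles=1
Tick 10: [PARSE:-, VALIDATE:-, TRANSFORM:P5(v=0,ok=F), EMIT:P4(v=60,ok=T)] out:P3(v=0); bubbles=2
Tick 11: [PARSE:-, VALIDATE:-, TRANSFORM:-, EMIT:P5(v=0,ok=F)] out:P4(v=60); bubbles=3
Tick 12: [PARSE:-, VALIDATE:-, TRANSFORM:-, EMIT:-] out:P5(v=0); bubbles=4
Total bubble-slots: 28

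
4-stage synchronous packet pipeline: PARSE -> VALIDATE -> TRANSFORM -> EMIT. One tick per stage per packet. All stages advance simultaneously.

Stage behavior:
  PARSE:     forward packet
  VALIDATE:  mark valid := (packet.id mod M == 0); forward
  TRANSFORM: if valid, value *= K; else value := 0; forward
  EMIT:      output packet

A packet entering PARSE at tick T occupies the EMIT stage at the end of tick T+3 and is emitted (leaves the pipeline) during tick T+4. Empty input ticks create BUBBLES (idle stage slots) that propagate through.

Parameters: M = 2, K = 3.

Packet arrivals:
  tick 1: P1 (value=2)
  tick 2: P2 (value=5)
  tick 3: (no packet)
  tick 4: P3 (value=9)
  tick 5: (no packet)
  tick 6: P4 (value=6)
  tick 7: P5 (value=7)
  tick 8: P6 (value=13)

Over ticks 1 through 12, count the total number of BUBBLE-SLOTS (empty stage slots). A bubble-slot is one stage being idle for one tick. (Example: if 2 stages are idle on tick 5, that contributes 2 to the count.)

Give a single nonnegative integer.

Tick 1: [PARSE:P1(v=2,ok=F), VALIDATE:-, TRANSFORM:-, EMIT:-] out:-; bubbles=3
Tick 2: [PARSE:P2(v=5,ok=F), VALIDATE:P1(v=2,ok=F), TRANSFORM:-, EMIT:-] out:-; bubbles=2
Tick 3: [PARSE:-, VALIDATE:P2(v=5,ok=T), TRANSFORM:P1(v=0,ok=F), EMIT:-] out:-; bubbles=2
Tick 4: [PARSE:P3(v=9,ok=F), VALIDATE:-, TRANSFORM:P2(v=15,ok=T), EMIT:P1(v=0,ok=F)] out:-; bubbles=1
Tick 5: [PARSE:-, VALIDATE:P3(v=9,ok=F), TRANSFORM:-, EMIT:P2(v=15,ok=T)] out:P1(v=0); bubbles=2
Tick 6: [PARSE:P4(v=6,ok=F), VALIDATE:-, TRANSFORM:P3(v=0,ok=F), EMIT:-] out:P2(v=15); bubbles=2
Tick 7: [PARSE:P5(v=7,ok=F), VALIDATE:P4(v=6,ok=T), TRANSFORM:-, EMIT:P3(v=0,ok=F)] out:-; bubbles=1
Tick 8: [PARSE:P6(v=13,ok=F), VALIDATE:P5(v=7,ok=F), TRANSFORM:P4(v=18,ok=T), EMIT:-] out:P3(v=0); bubbles=1
Tick 9: [PARSE:-, VALIDATE:P6(v=13,ok=T), TRANSFORM:P5(v=0,ok=F), EMIT:P4(v=18,ok=T)] out:-; bubbles=1
Tick 10: [PARSE:-, VALIDATE:-, TRANSFORM:P6(v=39,ok=T), EMIT:P5(v=0,ok=F)] out:P4(v=18); bubbles=2
Tick 11: [PARSE:-, VALIDATE:-, TRANSFORM:-, EMIT:P6(v=39,ok=T)] out:P5(v=0); bubbles=3
Tick 12: [PARSE:-, VALIDATE:-, TRANSFORM:-, EMIT:-] out:P6(v=39); bubbles=4
Total bubble-slots: 24

Answer: 24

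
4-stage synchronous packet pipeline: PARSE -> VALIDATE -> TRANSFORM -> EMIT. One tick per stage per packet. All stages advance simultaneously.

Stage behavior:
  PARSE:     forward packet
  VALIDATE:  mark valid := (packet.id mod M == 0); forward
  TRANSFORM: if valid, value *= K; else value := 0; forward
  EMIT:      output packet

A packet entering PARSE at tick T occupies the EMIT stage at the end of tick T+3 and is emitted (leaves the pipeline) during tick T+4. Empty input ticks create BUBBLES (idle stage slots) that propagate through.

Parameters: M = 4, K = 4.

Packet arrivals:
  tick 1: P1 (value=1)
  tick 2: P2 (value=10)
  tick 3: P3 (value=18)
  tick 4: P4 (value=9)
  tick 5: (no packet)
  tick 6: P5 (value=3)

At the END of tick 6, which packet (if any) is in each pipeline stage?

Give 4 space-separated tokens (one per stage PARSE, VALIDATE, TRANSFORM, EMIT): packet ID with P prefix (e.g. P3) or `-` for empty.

Tick 1: [PARSE:P1(v=1,ok=F), VALIDATE:-, TRANSFORM:-, EMIT:-] out:-; in:P1
Tick 2: [PARSE:P2(v=10,ok=F), VALIDATE:P1(v=1,ok=F), TRANSFORM:-, EMIT:-] out:-; in:P2
Tick 3: [PARSE:P3(v=18,ok=F), VALIDATE:P2(v=10,ok=F), TRANSFORM:P1(v=0,ok=F), EMIT:-] out:-; in:P3
Tick 4: [PARSE:P4(v=9,ok=F), VALIDATE:P3(v=18,ok=F), TRANSFORM:P2(v=0,ok=F), EMIT:P1(v=0,ok=F)] out:-; in:P4
Tick 5: [PARSE:-, VALIDATE:P4(v=9,ok=T), TRANSFORM:P3(v=0,ok=F), EMIT:P2(v=0,ok=F)] out:P1(v=0); in:-
Tick 6: [PARSE:P5(v=3,ok=F), VALIDATE:-, TRANSFORM:P4(v=36,ok=T), EMIT:P3(v=0,ok=F)] out:P2(v=0); in:P5
At end of tick 6: ['P5', '-', 'P4', 'P3']

Answer: P5 - P4 P3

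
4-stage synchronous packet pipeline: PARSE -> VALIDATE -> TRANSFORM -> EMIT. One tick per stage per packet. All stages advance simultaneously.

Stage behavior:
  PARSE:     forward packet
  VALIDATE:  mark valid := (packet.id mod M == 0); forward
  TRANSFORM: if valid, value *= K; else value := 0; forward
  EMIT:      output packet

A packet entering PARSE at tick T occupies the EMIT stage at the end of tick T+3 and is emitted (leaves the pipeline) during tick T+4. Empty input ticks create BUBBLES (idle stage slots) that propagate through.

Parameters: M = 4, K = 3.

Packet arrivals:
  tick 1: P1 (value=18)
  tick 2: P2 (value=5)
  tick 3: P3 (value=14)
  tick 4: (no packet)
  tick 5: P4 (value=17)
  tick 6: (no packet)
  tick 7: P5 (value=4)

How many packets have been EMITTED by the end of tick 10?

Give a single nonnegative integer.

Tick 1: [PARSE:P1(v=18,ok=F), VALIDATE:-, TRANSFORM:-, EMIT:-] out:-; in:P1
Tick 2: [PARSE:P2(v=5,ok=F), VALIDATE:P1(v=18,ok=F), TRANSFORM:-, EMIT:-] out:-; in:P2
Tick 3: [PARSE:P3(v=14,ok=F), VALIDATE:P2(v=5,ok=F), TRANSFORM:P1(v=0,ok=F), EMIT:-] out:-; in:P3
Tick 4: [PARSE:-, VALIDATE:P3(v=14,ok=F), TRANSFORM:P2(v=0,ok=F), EMIT:P1(v=0,ok=F)] out:-; in:-
Tick 5: [PARSE:P4(v=17,ok=F), VALIDATE:-, TRANSFORM:P3(v=0,ok=F), EMIT:P2(v=0,ok=F)] out:P1(v=0); in:P4
Tick 6: [PARSE:-, VALIDATE:P4(v=17,ok=T), TRANSFORM:-, EMIT:P3(v=0,ok=F)] out:P2(v=0); in:-
Tick 7: [PARSE:P5(v=4,ok=F), VALIDATE:-, TRANSFORM:P4(v=51,ok=T), EMIT:-] out:P3(v=0); in:P5
Tick 8: [PARSE:-, VALIDATE:P5(v=4,ok=F), TRANSFORM:-, EMIT:P4(v=51,ok=T)] out:-; in:-
Tick 9: [PARSE:-, VALIDATE:-, TRANSFORM:P5(v=0,ok=F), EMIT:-] out:P4(v=51); in:-
Tick 10: [PARSE:-, VALIDATE:-, TRANSFORM:-, EMIT:P5(v=0,ok=F)] out:-; in:-
Emitted by tick 10: ['P1', 'P2', 'P3', 'P4']

Answer: 4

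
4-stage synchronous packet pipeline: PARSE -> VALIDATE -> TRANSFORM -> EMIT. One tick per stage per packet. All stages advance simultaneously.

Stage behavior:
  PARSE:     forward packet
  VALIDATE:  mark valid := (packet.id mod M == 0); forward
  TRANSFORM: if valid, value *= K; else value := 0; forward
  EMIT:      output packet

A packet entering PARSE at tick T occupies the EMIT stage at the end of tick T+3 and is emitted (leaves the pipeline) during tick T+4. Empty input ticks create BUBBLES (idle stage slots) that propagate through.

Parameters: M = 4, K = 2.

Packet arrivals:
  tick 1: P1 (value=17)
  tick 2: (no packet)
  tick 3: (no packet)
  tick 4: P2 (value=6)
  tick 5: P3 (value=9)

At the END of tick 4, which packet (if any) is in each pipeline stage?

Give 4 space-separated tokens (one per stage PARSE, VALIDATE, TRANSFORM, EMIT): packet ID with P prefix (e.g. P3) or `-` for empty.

Answer: P2 - - P1

Derivation:
Tick 1: [PARSE:P1(v=17,ok=F), VALIDATE:-, TRANSFORM:-, EMIT:-] out:-; in:P1
Tick 2: [PARSE:-, VALIDATE:P1(v=17,ok=F), TRANSFORM:-, EMIT:-] out:-; in:-
Tick 3: [PARSE:-, VALIDATE:-, TRANSFORM:P1(v=0,ok=F), EMIT:-] out:-; in:-
Tick 4: [PARSE:P2(v=6,ok=F), VALIDATE:-, TRANSFORM:-, EMIT:P1(v=0,ok=F)] out:-; in:P2
At end of tick 4: ['P2', '-', '-', 'P1']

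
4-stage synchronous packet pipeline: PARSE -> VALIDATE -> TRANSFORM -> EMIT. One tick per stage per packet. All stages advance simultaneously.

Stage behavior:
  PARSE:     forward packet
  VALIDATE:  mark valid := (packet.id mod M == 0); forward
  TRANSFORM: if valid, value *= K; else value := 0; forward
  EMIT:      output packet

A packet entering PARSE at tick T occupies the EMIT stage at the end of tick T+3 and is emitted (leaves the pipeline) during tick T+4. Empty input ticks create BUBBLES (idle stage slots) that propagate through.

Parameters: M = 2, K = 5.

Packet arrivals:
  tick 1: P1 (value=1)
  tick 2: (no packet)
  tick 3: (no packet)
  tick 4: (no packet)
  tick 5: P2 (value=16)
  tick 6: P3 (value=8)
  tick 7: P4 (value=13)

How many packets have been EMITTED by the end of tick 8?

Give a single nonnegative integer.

Tick 1: [PARSE:P1(v=1,ok=F), VALIDATE:-, TRANSFORM:-, EMIT:-] out:-; in:P1
Tick 2: [PARSE:-, VALIDATE:P1(v=1,ok=F), TRANSFORM:-, EMIT:-] out:-; in:-
Tick 3: [PARSE:-, VALIDATE:-, TRANSFORM:P1(v=0,ok=F), EMIT:-] out:-; in:-
Tick 4: [PARSE:-, VALIDATE:-, TRANSFORM:-, EMIT:P1(v=0,ok=F)] out:-; in:-
Tick 5: [PARSE:P2(v=16,ok=F), VALIDATE:-, TRANSFORM:-, EMIT:-] out:P1(v=0); in:P2
Tick 6: [PARSE:P3(v=8,ok=F), VALIDATE:P2(v=16,ok=T), TRANSFORM:-, EMIT:-] out:-; in:P3
Tick 7: [PARSE:P4(v=13,ok=F), VALIDATE:P3(v=8,ok=F), TRANSFORM:P2(v=80,ok=T), EMIT:-] out:-; in:P4
Tick 8: [PARSE:-, VALIDATE:P4(v=13,ok=T), TRANSFORM:P3(v=0,ok=F), EMIT:P2(v=80,ok=T)] out:-; in:-
Emitted by tick 8: ['P1']

Answer: 1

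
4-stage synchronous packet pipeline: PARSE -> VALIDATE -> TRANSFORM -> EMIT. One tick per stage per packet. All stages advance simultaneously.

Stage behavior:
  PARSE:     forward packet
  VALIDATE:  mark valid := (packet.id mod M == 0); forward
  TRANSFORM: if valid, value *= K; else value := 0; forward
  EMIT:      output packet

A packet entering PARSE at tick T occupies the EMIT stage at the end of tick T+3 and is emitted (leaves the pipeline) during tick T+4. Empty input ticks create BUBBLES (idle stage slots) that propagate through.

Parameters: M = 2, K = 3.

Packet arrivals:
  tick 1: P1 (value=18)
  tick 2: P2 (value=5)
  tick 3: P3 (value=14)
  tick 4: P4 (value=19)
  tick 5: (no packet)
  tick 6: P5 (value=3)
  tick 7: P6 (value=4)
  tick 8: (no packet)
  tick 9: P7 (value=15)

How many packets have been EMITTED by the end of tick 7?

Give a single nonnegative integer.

Tick 1: [PARSE:P1(v=18,ok=F), VALIDATE:-, TRANSFORM:-, EMIT:-] out:-; in:P1
Tick 2: [PARSE:P2(v=5,ok=F), VALIDATE:P1(v=18,ok=F), TRANSFORM:-, EMIT:-] out:-; in:P2
Tick 3: [PARSE:P3(v=14,ok=F), VALIDATE:P2(v=5,ok=T), TRANSFORM:P1(v=0,ok=F), EMIT:-] out:-; in:P3
Tick 4: [PARSE:P4(v=19,ok=F), VALIDATE:P3(v=14,ok=F), TRANSFORM:P2(v=15,ok=T), EMIT:P1(v=0,ok=F)] out:-; in:P4
Tick 5: [PARSE:-, VALIDATE:P4(v=19,ok=T), TRANSFORM:P3(v=0,ok=F), EMIT:P2(v=15,ok=T)] out:P1(v=0); in:-
Tick 6: [PARSE:P5(v=3,ok=F), VALIDATE:-, TRANSFORM:P4(v=57,ok=T), EMIT:P3(v=0,ok=F)] out:P2(v=15); in:P5
Tick 7: [PARSE:P6(v=4,ok=F), VALIDATE:P5(v=3,ok=F), TRANSFORM:-, EMIT:P4(v=57,ok=T)] out:P3(v=0); in:P6
Emitted by tick 7: ['P1', 'P2', 'P3']

Answer: 3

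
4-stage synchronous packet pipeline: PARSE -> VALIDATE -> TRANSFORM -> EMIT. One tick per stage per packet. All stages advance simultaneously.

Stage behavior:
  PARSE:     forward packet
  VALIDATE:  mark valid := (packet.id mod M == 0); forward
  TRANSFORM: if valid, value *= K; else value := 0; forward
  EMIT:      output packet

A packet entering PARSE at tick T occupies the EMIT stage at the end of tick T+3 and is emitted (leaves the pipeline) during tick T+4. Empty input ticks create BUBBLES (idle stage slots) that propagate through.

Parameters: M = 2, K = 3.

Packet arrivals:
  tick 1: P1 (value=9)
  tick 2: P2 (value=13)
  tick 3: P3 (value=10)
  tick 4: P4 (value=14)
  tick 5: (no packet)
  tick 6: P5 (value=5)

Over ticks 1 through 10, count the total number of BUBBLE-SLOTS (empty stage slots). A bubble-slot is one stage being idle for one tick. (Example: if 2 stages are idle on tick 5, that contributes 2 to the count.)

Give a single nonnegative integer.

Answer: 20

Derivation:
Tick 1: [PARSE:P1(v=9,ok=F), VALIDATE:-, TRANSFORM:-, EMIT:-] out:-; bubbles=3
Tick 2: [PARSE:P2(v=13,ok=F), VALIDATE:P1(v=9,ok=F), TRANSFORM:-, EMIT:-] out:-; bubbles=2
Tick 3: [PARSE:P3(v=10,ok=F), VALIDATE:P2(v=13,ok=T), TRANSFORM:P1(v=0,ok=F), EMIT:-] out:-; bubbles=1
Tick 4: [PARSE:P4(v=14,ok=F), VALIDATE:P3(v=10,ok=F), TRANSFORM:P2(v=39,ok=T), EMIT:P1(v=0,ok=F)] out:-; bubbles=0
Tick 5: [PARSE:-, VALIDATE:P4(v=14,ok=T), TRANSFORM:P3(v=0,ok=F), EMIT:P2(v=39,ok=T)] out:P1(v=0); bubbles=1
Tick 6: [PARSE:P5(v=5,ok=F), VALIDATE:-, TRANSFORM:P4(v=42,ok=T), EMIT:P3(v=0,ok=F)] out:P2(v=39); bubbles=1
Tick 7: [PARSE:-, VALIDATE:P5(v=5,ok=F), TRANSFORM:-, EMIT:P4(v=42,ok=T)] out:P3(v=0); bubbles=2
Tick 8: [PARSE:-, VALIDATE:-, TRANSFORM:P5(v=0,ok=F), EMIT:-] out:P4(v=42); bubbles=3
Tick 9: [PARSE:-, VALIDATE:-, TRANSFORM:-, EMIT:P5(v=0,ok=F)] out:-; bubbles=3
Tick 10: [PARSE:-, VALIDATE:-, TRANSFORM:-, EMIT:-] out:P5(v=0); bubbles=4
Total bubble-slots: 20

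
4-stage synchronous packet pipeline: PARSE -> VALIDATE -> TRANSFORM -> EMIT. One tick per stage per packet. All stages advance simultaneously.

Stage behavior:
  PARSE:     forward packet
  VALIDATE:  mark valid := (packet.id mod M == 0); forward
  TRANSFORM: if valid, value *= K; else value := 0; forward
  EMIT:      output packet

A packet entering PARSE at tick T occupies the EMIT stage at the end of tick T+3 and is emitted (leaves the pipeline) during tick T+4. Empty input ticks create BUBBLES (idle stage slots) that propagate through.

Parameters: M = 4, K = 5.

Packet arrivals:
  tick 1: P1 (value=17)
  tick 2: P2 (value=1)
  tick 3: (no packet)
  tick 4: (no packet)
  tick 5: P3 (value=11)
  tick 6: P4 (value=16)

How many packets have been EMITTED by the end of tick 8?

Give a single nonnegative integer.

Tick 1: [PARSE:P1(v=17,ok=F), VALIDATE:-, TRANSFORM:-, EMIT:-] out:-; in:P1
Tick 2: [PARSE:P2(v=1,ok=F), VALIDATE:P1(v=17,ok=F), TRANSFORM:-, EMIT:-] out:-; in:P2
Tick 3: [PARSE:-, VALIDATE:P2(v=1,ok=F), TRANSFORM:P1(v=0,ok=F), EMIT:-] out:-; in:-
Tick 4: [PARSE:-, VALIDATE:-, TRANSFORM:P2(v=0,ok=F), EMIT:P1(v=0,ok=F)] out:-; in:-
Tick 5: [PARSE:P3(v=11,ok=F), VALIDATE:-, TRANSFORM:-, EMIT:P2(v=0,ok=F)] out:P1(v=0); in:P3
Tick 6: [PARSE:P4(v=16,ok=F), VALIDATE:P3(v=11,ok=F), TRANSFORM:-, EMIT:-] out:P2(v=0); in:P4
Tick 7: [PARSE:-, VALIDATE:P4(v=16,ok=T), TRANSFORM:P3(v=0,ok=F), EMIT:-] out:-; in:-
Tick 8: [PARSE:-, VALIDATE:-, TRANSFORM:P4(v=80,ok=T), EMIT:P3(v=0,ok=F)] out:-; in:-
Emitted by tick 8: ['P1', 'P2']

Answer: 2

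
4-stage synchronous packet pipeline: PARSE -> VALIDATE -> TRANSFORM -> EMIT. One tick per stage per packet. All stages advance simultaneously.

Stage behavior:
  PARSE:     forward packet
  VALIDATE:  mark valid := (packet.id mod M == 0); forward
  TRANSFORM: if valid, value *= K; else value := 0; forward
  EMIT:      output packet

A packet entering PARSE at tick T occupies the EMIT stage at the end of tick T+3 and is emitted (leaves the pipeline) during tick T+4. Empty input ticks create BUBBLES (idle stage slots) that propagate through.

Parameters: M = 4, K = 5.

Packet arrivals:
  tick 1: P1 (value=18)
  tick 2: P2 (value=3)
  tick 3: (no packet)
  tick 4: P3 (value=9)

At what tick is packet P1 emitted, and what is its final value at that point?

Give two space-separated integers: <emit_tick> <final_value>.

Tick 1: [PARSE:P1(v=18,ok=F), VALIDATE:-, TRANSFORM:-, EMIT:-] out:-; in:P1
Tick 2: [PARSE:P2(v=3,ok=F), VALIDATE:P1(v=18,ok=F), TRANSFORM:-, EMIT:-] out:-; in:P2
Tick 3: [PARSE:-, VALIDATE:P2(v=3,ok=F), TRANSFORM:P1(v=0,ok=F), EMIT:-] out:-; in:-
Tick 4: [PARSE:P3(v=9,ok=F), VALIDATE:-, TRANSFORM:P2(v=0,ok=F), EMIT:P1(v=0,ok=F)] out:-; in:P3
Tick 5: [PARSE:-, VALIDATE:P3(v=9,ok=F), TRANSFORM:-, EMIT:P2(v=0,ok=F)] out:P1(v=0); in:-
Tick 6: [PARSE:-, VALIDATE:-, TRANSFORM:P3(v=0,ok=F), EMIT:-] out:P2(v=0); in:-
Tick 7: [PARSE:-, VALIDATE:-, TRANSFORM:-, EMIT:P3(v=0,ok=F)] out:-; in:-
Tick 8: [PARSE:-, VALIDATE:-, TRANSFORM:-, EMIT:-] out:P3(v=0); in:-
P1: arrives tick 1, valid=False (id=1, id%4=1), emit tick 5, final value 0

Answer: 5 0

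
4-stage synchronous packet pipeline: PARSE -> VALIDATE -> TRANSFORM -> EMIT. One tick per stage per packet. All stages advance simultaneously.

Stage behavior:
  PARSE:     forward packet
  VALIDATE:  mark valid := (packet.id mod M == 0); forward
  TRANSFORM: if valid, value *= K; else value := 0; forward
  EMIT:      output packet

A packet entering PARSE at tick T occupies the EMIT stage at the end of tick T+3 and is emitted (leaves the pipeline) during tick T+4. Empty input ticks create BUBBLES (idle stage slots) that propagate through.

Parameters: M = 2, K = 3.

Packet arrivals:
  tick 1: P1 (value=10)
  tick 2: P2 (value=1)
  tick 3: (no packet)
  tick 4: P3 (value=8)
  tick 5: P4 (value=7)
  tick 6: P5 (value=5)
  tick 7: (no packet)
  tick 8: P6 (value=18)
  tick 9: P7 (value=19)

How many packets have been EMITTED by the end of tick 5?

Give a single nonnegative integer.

Tick 1: [PARSE:P1(v=10,ok=F), VALIDATE:-, TRANSFORM:-, EMIT:-] out:-; in:P1
Tick 2: [PARSE:P2(v=1,ok=F), VALIDATE:P1(v=10,ok=F), TRANSFORM:-, EMIT:-] out:-; in:P2
Tick 3: [PARSE:-, VALIDATE:P2(v=1,ok=T), TRANSFORM:P1(v=0,ok=F), EMIT:-] out:-; in:-
Tick 4: [PARSE:P3(v=8,ok=F), VALIDATE:-, TRANSFORM:P2(v=3,ok=T), EMIT:P1(v=0,ok=F)] out:-; in:P3
Tick 5: [PARSE:P4(v=7,ok=F), VALIDATE:P3(v=8,ok=F), TRANSFORM:-, EMIT:P2(v=3,ok=T)] out:P1(v=0); in:P4
Emitted by tick 5: ['P1']

Answer: 1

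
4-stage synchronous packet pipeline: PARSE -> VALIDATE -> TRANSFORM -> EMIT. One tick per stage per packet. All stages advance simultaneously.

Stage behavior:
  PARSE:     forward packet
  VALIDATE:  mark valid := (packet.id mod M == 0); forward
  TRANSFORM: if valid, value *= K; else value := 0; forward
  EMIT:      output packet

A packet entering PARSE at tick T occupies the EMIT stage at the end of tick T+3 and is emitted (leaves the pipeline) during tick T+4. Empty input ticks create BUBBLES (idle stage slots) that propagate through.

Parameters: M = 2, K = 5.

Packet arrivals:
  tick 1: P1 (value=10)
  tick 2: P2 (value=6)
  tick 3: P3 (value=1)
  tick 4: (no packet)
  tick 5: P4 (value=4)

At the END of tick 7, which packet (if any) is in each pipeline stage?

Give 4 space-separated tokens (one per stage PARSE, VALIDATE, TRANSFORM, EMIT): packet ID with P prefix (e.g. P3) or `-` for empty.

Tick 1: [PARSE:P1(v=10,ok=F), VALIDATE:-, TRANSFORM:-, EMIT:-] out:-; in:P1
Tick 2: [PARSE:P2(v=6,ok=F), VALIDATE:P1(v=10,ok=F), TRANSFORM:-, EMIT:-] out:-; in:P2
Tick 3: [PARSE:P3(v=1,ok=F), VALIDATE:P2(v=6,ok=T), TRANSFORM:P1(v=0,ok=F), EMIT:-] out:-; in:P3
Tick 4: [PARSE:-, VALIDATE:P3(v=1,ok=F), TRANSFORM:P2(v=30,ok=T), EMIT:P1(v=0,ok=F)] out:-; in:-
Tick 5: [PARSE:P4(v=4,ok=F), VALIDATE:-, TRANSFORM:P3(v=0,ok=F), EMIT:P2(v=30,ok=T)] out:P1(v=0); in:P4
Tick 6: [PARSE:-, VALIDATE:P4(v=4,ok=T), TRANSFORM:-, EMIT:P3(v=0,ok=F)] out:P2(v=30); in:-
Tick 7: [PARSE:-, VALIDATE:-, TRANSFORM:P4(v=20,ok=T), EMIT:-] out:P3(v=0); in:-
At end of tick 7: ['-', '-', 'P4', '-']

Answer: - - P4 -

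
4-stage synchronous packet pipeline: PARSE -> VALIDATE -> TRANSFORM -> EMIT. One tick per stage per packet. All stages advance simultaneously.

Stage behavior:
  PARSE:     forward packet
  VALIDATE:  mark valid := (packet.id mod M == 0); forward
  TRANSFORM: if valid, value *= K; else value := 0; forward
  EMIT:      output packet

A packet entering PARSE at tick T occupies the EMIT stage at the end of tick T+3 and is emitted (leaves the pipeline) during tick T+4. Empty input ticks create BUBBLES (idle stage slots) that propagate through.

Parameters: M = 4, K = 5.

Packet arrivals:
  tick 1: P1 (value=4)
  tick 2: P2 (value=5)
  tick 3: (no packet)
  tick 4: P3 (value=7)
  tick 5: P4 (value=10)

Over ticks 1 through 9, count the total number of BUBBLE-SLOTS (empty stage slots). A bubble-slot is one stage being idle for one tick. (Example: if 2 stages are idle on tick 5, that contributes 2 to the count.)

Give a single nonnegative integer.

Answer: 20

Derivation:
Tick 1: [PARSE:P1(v=4,ok=F), VALIDATE:-, TRANSFORM:-, EMIT:-] out:-; bubbles=3
Tick 2: [PARSE:P2(v=5,ok=F), VALIDATE:P1(v=4,ok=F), TRANSFORM:-, EMIT:-] out:-; bubbles=2
Tick 3: [PARSE:-, VALIDATE:P2(v=5,ok=F), TRANSFORM:P1(v=0,ok=F), EMIT:-] out:-; bubbles=2
Tick 4: [PARSE:P3(v=7,ok=F), VALIDATE:-, TRANSFORM:P2(v=0,ok=F), EMIT:P1(v=0,ok=F)] out:-; bubbles=1
Tick 5: [PARSE:P4(v=10,ok=F), VALIDATE:P3(v=7,ok=F), TRANSFORM:-, EMIT:P2(v=0,ok=F)] out:P1(v=0); bubbles=1
Tick 6: [PARSE:-, VALIDATE:P4(v=10,ok=T), TRANSFORM:P3(v=0,ok=F), EMIT:-] out:P2(v=0); bubbles=2
Tick 7: [PARSE:-, VALIDATE:-, TRANSFORM:P4(v=50,ok=T), EMIT:P3(v=0,ok=F)] out:-; bubbles=2
Tick 8: [PARSE:-, VALIDATE:-, TRANSFORM:-, EMIT:P4(v=50,ok=T)] out:P3(v=0); bubbles=3
Tick 9: [PARSE:-, VALIDATE:-, TRANSFORM:-, EMIT:-] out:P4(v=50); bubbles=4
Total bubble-slots: 20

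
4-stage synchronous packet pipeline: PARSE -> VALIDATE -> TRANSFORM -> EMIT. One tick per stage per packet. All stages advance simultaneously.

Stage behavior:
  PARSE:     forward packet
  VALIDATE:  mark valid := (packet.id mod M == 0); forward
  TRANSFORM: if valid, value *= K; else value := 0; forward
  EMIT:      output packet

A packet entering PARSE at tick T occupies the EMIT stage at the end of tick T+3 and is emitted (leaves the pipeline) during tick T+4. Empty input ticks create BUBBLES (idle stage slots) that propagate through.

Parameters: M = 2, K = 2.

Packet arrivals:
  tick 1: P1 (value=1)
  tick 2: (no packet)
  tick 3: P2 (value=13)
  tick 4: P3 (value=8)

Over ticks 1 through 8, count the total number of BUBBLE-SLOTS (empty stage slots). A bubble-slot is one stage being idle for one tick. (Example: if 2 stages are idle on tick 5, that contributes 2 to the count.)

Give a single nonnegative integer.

Answer: 20

Derivation:
Tick 1: [PARSE:P1(v=1,ok=F), VALIDATE:-, TRANSFORM:-, EMIT:-] out:-; bubbles=3
Tick 2: [PARSE:-, VALIDATE:P1(v=1,ok=F), TRANSFORM:-, EMIT:-] out:-; bubbles=3
Tick 3: [PARSE:P2(v=13,ok=F), VALIDATE:-, TRANSFORM:P1(v=0,ok=F), EMIT:-] out:-; bubbles=2
Tick 4: [PARSE:P3(v=8,ok=F), VALIDATE:P2(v=13,ok=T), TRANSFORM:-, EMIT:P1(v=0,ok=F)] out:-; bubbles=1
Tick 5: [PARSE:-, VALIDATE:P3(v=8,ok=F), TRANSFORM:P2(v=26,ok=T), EMIT:-] out:P1(v=0); bubbles=2
Tick 6: [PARSE:-, VALIDATE:-, TRANSFORM:P3(v=0,ok=F), EMIT:P2(v=26,ok=T)] out:-; bubbles=2
Tick 7: [PARSE:-, VALIDATE:-, TRANSFORM:-, EMIT:P3(v=0,ok=F)] out:P2(v=26); bubbles=3
Tick 8: [PARSE:-, VALIDATE:-, TRANSFORM:-, EMIT:-] out:P3(v=0); bubbles=4
Total bubble-slots: 20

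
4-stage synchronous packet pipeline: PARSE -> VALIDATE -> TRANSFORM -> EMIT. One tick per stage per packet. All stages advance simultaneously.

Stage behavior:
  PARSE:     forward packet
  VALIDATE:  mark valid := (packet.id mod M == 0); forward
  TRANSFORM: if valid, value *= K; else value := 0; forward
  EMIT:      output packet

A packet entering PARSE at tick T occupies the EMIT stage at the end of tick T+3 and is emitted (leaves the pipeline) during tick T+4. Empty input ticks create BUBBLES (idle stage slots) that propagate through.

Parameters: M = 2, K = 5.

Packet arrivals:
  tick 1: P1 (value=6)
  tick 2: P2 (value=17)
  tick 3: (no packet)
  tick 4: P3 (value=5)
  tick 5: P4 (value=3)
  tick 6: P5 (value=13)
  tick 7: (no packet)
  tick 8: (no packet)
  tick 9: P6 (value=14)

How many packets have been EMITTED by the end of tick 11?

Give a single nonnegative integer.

Tick 1: [PARSE:P1(v=6,ok=F), VALIDATE:-, TRANSFORM:-, EMIT:-] out:-; in:P1
Tick 2: [PARSE:P2(v=17,ok=F), VALIDATE:P1(v=6,ok=F), TRANSFORM:-, EMIT:-] out:-; in:P2
Tick 3: [PARSE:-, VALIDATE:P2(v=17,ok=T), TRANSFORM:P1(v=0,ok=F), EMIT:-] out:-; in:-
Tick 4: [PARSE:P3(v=5,ok=F), VALIDATE:-, TRANSFORM:P2(v=85,ok=T), EMIT:P1(v=0,ok=F)] out:-; in:P3
Tick 5: [PARSE:P4(v=3,ok=F), VALIDATE:P3(v=5,ok=F), TRANSFORM:-, EMIT:P2(v=85,ok=T)] out:P1(v=0); in:P4
Tick 6: [PARSE:P5(v=13,ok=F), VALIDATE:P4(v=3,ok=T), TRANSFORM:P3(v=0,ok=F), EMIT:-] out:P2(v=85); in:P5
Tick 7: [PARSE:-, VALIDATE:P5(v=13,ok=F), TRANSFORM:P4(v=15,ok=T), EMIT:P3(v=0,ok=F)] out:-; in:-
Tick 8: [PARSE:-, VALIDATE:-, TRANSFORM:P5(v=0,ok=F), EMIT:P4(v=15,ok=T)] out:P3(v=0); in:-
Tick 9: [PARSE:P6(v=14,ok=F), VALIDATE:-, TRANSFORM:-, EMIT:P5(v=0,ok=F)] out:P4(v=15); in:P6
Tick 10: [PARSE:-, VALIDATE:P6(v=14,ok=T), TRANSFORM:-, EMIT:-] out:P5(v=0); in:-
Tick 11: [PARSE:-, VALIDATE:-, TRANSFORM:P6(v=70,ok=T), EMIT:-] out:-; in:-
Emitted by tick 11: ['P1', 'P2', 'P3', 'P4', 'P5']

Answer: 5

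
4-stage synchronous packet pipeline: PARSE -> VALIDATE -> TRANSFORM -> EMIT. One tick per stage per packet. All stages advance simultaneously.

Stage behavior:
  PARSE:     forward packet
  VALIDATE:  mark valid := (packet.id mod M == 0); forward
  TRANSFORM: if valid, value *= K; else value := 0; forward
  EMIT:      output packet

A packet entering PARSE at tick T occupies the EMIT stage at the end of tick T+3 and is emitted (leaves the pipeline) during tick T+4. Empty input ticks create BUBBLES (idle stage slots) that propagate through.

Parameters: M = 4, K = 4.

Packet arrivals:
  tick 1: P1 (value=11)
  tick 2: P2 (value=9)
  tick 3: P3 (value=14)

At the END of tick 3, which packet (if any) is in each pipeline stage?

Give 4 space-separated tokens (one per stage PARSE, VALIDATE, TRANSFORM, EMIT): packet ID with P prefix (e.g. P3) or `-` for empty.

Tick 1: [PARSE:P1(v=11,ok=F), VALIDATE:-, TRANSFORM:-, EMIT:-] out:-; in:P1
Tick 2: [PARSE:P2(v=9,ok=F), VALIDATE:P1(v=11,ok=F), TRANSFORM:-, EMIT:-] out:-; in:P2
Tick 3: [PARSE:P3(v=14,ok=F), VALIDATE:P2(v=9,ok=F), TRANSFORM:P1(v=0,ok=F), EMIT:-] out:-; in:P3
At end of tick 3: ['P3', 'P2', 'P1', '-']

Answer: P3 P2 P1 -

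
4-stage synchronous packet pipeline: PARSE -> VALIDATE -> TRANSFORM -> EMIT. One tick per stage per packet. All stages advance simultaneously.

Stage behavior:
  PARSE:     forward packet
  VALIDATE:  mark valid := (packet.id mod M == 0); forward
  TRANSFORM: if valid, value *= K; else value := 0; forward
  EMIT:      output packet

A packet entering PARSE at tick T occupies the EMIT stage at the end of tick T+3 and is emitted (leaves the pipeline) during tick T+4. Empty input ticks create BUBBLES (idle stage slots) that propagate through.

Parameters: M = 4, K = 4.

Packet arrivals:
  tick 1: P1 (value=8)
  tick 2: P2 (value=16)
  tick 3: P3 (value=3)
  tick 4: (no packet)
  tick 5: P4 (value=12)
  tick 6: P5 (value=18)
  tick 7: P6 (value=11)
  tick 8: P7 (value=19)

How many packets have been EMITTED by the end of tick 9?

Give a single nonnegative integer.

Tick 1: [PARSE:P1(v=8,ok=F), VALIDATE:-, TRANSFORM:-, EMIT:-] out:-; in:P1
Tick 2: [PARSE:P2(v=16,ok=F), VALIDATE:P1(v=8,ok=F), TRANSFORM:-, EMIT:-] out:-; in:P2
Tick 3: [PARSE:P3(v=3,ok=F), VALIDATE:P2(v=16,ok=F), TRANSFORM:P1(v=0,ok=F), EMIT:-] out:-; in:P3
Tick 4: [PARSE:-, VALIDATE:P3(v=3,ok=F), TRANSFORM:P2(v=0,ok=F), EMIT:P1(v=0,ok=F)] out:-; in:-
Tick 5: [PARSE:P4(v=12,ok=F), VALIDATE:-, TRANSFORM:P3(v=0,ok=F), EMIT:P2(v=0,ok=F)] out:P1(v=0); in:P4
Tick 6: [PARSE:P5(v=18,ok=F), VALIDATE:P4(v=12,ok=T), TRANSFORM:-, EMIT:P3(v=0,ok=F)] out:P2(v=0); in:P5
Tick 7: [PARSE:P6(v=11,ok=F), VALIDATE:P5(v=18,ok=F), TRANSFORM:P4(v=48,ok=T), EMIT:-] out:P3(v=0); in:P6
Tick 8: [PARSE:P7(v=19,ok=F), VALIDATE:P6(v=11,ok=F), TRANSFORM:P5(v=0,ok=F), EMIT:P4(v=48,ok=T)] out:-; in:P7
Tick 9: [PARSE:-, VALIDATE:P7(v=19,ok=F), TRANSFORM:P6(v=0,ok=F), EMIT:P5(v=0,ok=F)] out:P4(v=48); in:-
Emitted by tick 9: ['P1', 'P2', 'P3', 'P4']

Answer: 4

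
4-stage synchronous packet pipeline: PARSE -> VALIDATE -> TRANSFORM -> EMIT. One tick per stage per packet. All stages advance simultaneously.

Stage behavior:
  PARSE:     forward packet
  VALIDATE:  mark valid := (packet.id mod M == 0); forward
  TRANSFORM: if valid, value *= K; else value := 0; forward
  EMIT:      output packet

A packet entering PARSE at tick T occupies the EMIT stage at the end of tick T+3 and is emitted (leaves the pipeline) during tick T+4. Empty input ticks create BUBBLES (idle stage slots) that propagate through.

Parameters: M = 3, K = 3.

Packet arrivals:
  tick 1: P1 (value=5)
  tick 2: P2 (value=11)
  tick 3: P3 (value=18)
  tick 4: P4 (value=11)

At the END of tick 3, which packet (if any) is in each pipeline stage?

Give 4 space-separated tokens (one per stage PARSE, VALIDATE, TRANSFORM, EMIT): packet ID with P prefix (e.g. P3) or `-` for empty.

Tick 1: [PARSE:P1(v=5,ok=F), VALIDATE:-, TRANSFORM:-, EMIT:-] out:-; in:P1
Tick 2: [PARSE:P2(v=11,ok=F), VALIDATE:P1(v=5,ok=F), TRANSFORM:-, EMIT:-] out:-; in:P2
Tick 3: [PARSE:P3(v=18,ok=F), VALIDATE:P2(v=11,ok=F), TRANSFORM:P1(v=0,ok=F), EMIT:-] out:-; in:P3
At end of tick 3: ['P3', 'P2', 'P1', '-']

Answer: P3 P2 P1 -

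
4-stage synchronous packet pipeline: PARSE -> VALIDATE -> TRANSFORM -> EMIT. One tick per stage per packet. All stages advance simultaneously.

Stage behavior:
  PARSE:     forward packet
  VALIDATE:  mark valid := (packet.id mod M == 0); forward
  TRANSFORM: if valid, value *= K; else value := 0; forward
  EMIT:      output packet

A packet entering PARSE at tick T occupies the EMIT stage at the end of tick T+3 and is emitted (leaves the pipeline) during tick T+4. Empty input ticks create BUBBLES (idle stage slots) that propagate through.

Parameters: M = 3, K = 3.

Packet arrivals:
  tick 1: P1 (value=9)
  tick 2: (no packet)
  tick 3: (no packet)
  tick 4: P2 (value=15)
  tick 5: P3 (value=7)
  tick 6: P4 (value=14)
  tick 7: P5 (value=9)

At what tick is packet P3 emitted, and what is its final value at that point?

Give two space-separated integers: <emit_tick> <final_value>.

Tick 1: [PARSE:P1(v=9,ok=F), VALIDATE:-, TRANSFORM:-, EMIT:-] out:-; in:P1
Tick 2: [PARSE:-, VALIDATE:P1(v=9,ok=F), TRANSFORM:-, EMIT:-] out:-; in:-
Tick 3: [PARSE:-, VALIDATE:-, TRANSFORM:P1(v=0,ok=F), EMIT:-] out:-; in:-
Tick 4: [PARSE:P2(v=15,ok=F), VALIDATE:-, TRANSFORM:-, EMIT:P1(v=0,ok=F)] out:-; in:P2
Tick 5: [PARSE:P3(v=7,ok=F), VALIDATE:P2(v=15,ok=F), TRANSFORM:-, EMIT:-] out:P1(v=0); in:P3
Tick 6: [PARSE:P4(v=14,ok=F), VALIDATE:P3(v=7,ok=T), TRANSFORM:P2(v=0,ok=F), EMIT:-] out:-; in:P4
Tick 7: [PARSE:P5(v=9,ok=F), VALIDATE:P4(v=14,ok=F), TRANSFORM:P3(v=21,ok=T), EMIT:P2(v=0,ok=F)] out:-; in:P5
Tick 8: [PARSE:-, VALIDATE:P5(v=9,ok=F), TRANSFORM:P4(v=0,ok=F), EMIT:P3(v=21,ok=T)] out:P2(v=0); in:-
Tick 9: [PARSE:-, VALIDATE:-, TRANSFORM:P5(v=0,ok=F), EMIT:P4(v=0,ok=F)] out:P3(v=21); in:-
Tick 10: [PARSE:-, VALIDATE:-, TRANSFORM:-, EMIT:P5(v=0,ok=F)] out:P4(v=0); in:-
Tick 11: [PARSE:-, VALIDATE:-, TRANSFORM:-, EMIT:-] out:P5(v=0); in:-
P3: arrives tick 5, valid=True (id=3, id%3=0), emit tick 9, final value 21

Answer: 9 21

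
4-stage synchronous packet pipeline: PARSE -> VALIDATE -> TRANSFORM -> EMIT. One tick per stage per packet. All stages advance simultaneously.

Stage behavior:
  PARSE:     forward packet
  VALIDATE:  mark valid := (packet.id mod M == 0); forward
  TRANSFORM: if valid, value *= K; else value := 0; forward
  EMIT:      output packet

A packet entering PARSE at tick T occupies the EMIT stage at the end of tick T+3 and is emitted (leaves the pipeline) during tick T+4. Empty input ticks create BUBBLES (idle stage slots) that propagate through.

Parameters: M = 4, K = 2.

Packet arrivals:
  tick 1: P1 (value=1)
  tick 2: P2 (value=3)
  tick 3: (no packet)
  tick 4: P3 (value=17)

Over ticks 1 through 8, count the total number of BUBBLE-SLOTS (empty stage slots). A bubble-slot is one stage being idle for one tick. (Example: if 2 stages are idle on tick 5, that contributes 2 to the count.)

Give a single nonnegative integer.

Answer: 20

Derivation:
Tick 1: [PARSE:P1(v=1,ok=F), VALIDATE:-, TRANSFORM:-, EMIT:-] out:-; bubbles=3
Tick 2: [PARSE:P2(v=3,ok=F), VALIDATE:P1(v=1,ok=F), TRANSFORM:-, EMIT:-] out:-; bubbles=2
Tick 3: [PARSE:-, VALIDATE:P2(v=3,ok=F), TRANSFORM:P1(v=0,ok=F), EMIT:-] out:-; bubbles=2
Tick 4: [PARSE:P3(v=17,ok=F), VALIDATE:-, TRANSFORM:P2(v=0,ok=F), EMIT:P1(v=0,ok=F)] out:-; bubbles=1
Tick 5: [PARSE:-, VALIDATE:P3(v=17,ok=F), TRANSFORM:-, EMIT:P2(v=0,ok=F)] out:P1(v=0); bubbles=2
Tick 6: [PARSE:-, VALIDATE:-, TRANSFORM:P3(v=0,ok=F), EMIT:-] out:P2(v=0); bubbles=3
Tick 7: [PARSE:-, VALIDATE:-, TRANSFORM:-, EMIT:P3(v=0,ok=F)] out:-; bubbles=3
Tick 8: [PARSE:-, VALIDATE:-, TRANSFORM:-, EMIT:-] out:P3(v=0); bubbles=4
Total bubble-slots: 20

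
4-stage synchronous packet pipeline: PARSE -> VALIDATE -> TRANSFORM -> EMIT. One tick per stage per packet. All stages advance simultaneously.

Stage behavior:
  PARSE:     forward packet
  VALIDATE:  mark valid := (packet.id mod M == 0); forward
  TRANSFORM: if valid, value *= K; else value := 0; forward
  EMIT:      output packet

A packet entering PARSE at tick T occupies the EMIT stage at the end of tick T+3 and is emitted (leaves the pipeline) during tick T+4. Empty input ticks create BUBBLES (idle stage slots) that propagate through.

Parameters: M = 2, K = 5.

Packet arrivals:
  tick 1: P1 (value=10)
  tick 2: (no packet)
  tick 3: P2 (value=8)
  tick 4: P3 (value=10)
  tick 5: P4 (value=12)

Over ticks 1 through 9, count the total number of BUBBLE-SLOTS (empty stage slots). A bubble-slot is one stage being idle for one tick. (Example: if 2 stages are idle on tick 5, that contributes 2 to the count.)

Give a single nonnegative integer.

Answer: 20

Derivation:
Tick 1: [PARSE:P1(v=10,ok=F), VALIDATE:-, TRANSFORM:-, EMIT:-] out:-; bubbles=3
Tick 2: [PARSE:-, VALIDATE:P1(v=10,ok=F), TRANSFORM:-, EMIT:-] out:-; bubbles=3
Tick 3: [PARSE:P2(v=8,ok=F), VALIDATE:-, TRANSFORM:P1(v=0,ok=F), EMIT:-] out:-; bubbles=2
Tick 4: [PARSE:P3(v=10,ok=F), VALIDATE:P2(v=8,ok=T), TRANSFORM:-, EMIT:P1(v=0,ok=F)] out:-; bubbles=1
Tick 5: [PARSE:P4(v=12,ok=F), VALIDATE:P3(v=10,ok=F), TRANSFORM:P2(v=40,ok=T), EMIT:-] out:P1(v=0); bubbles=1
Tick 6: [PARSE:-, VALIDATE:P4(v=12,ok=T), TRANSFORM:P3(v=0,ok=F), EMIT:P2(v=40,ok=T)] out:-; bubbles=1
Tick 7: [PARSE:-, VALIDATE:-, TRANSFORM:P4(v=60,ok=T), EMIT:P3(v=0,ok=F)] out:P2(v=40); bubbles=2
Tick 8: [PARSE:-, VALIDATE:-, TRANSFORM:-, EMIT:P4(v=60,ok=T)] out:P3(v=0); bubbles=3
Tick 9: [PARSE:-, VALIDATE:-, TRANSFORM:-, EMIT:-] out:P4(v=60); bubbles=4
Total bubble-slots: 20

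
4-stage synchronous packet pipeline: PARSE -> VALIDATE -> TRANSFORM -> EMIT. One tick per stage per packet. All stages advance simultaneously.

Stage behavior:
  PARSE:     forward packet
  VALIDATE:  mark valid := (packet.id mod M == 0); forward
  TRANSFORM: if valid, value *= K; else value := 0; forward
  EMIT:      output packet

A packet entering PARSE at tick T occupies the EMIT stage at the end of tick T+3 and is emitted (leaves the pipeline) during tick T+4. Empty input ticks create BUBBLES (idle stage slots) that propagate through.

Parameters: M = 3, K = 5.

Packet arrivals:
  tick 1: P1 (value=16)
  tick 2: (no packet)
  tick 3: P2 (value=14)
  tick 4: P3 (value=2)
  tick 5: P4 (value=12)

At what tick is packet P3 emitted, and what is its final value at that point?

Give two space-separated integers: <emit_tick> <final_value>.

Answer: 8 10

Derivation:
Tick 1: [PARSE:P1(v=16,ok=F), VALIDATE:-, TRANSFORM:-, EMIT:-] out:-; in:P1
Tick 2: [PARSE:-, VALIDATE:P1(v=16,ok=F), TRANSFORM:-, EMIT:-] out:-; in:-
Tick 3: [PARSE:P2(v=14,ok=F), VALIDATE:-, TRANSFORM:P1(v=0,ok=F), EMIT:-] out:-; in:P2
Tick 4: [PARSE:P3(v=2,ok=F), VALIDATE:P2(v=14,ok=F), TRANSFORM:-, EMIT:P1(v=0,ok=F)] out:-; in:P3
Tick 5: [PARSE:P4(v=12,ok=F), VALIDATE:P3(v=2,ok=T), TRANSFORM:P2(v=0,ok=F), EMIT:-] out:P1(v=0); in:P4
Tick 6: [PARSE:-, VALIDATE:P4(v=12,ok=F), TRANSFORM:P3(v=10,ok=T), EMIT:P2(v=0,ok=F)] out:-; in:-
Tick 7: [PARSE:-, VALIDATE:-, TRANSFORM:P4(v=0,ok=F), EMIT:P3(v=10,ok=T)] out:P2(v=0); in:-
Tick 8: [PARSE:-, VALIDATE:-, TRANSFORM:-, EMIT:P4(v=0,ok=F)] out:P3(v=10); in:-
Tick 9: [PARSE:-, VALIDATE:-, TRANSFORM:-, EMIT:-] out:P4(v=0); in:-
P3: arrives tick 4, valid=True (id=3, id%3=0), emit tick 8, final value 10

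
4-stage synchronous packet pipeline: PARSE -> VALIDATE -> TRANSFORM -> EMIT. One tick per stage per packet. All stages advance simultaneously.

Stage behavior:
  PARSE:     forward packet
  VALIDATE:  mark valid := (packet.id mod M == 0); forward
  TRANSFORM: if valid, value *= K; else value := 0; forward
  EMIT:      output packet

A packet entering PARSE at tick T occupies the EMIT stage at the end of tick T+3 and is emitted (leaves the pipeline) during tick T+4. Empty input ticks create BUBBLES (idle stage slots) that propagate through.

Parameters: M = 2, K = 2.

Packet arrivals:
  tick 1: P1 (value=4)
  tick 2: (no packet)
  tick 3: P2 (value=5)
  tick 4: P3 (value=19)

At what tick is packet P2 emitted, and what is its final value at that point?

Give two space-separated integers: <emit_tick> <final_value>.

Tick 1: [PARSE:P1(v=4,ok=F), VALIDATE:-, TRANSFORM:-, EMIT:-] out:-; in:P1
Tick 2: [PARSE:-, VALIDATE:P1(v=4,ok=F), TRANSFORM:-, EMIT:-] out:-; in:-
Tick 3: [PARSE:P2(v=5,ok=F), VALIDATE:-, TRANSFORM:P1(v=0,ok=F), EMIT:-] out:-; in:P2
Tick 4: [PARSE:P3(v=19,ok=F), VALIDATE:P2(v=5,ok=T), TRANSFORM:-, EMIT:P1(v=0,ok=F)] out:-; in:P3
Tick 5: [PARSE:-, VALIDATE:P3(v=19,ok=F), TRANSFORM:P2(v=10,ok=T), EMIT:-] out:P1(v=0); in:-
Tick 6: [PARSE:-, VALIDATE:-, TRANSFORM:P3(v=0,ok=F), EMIT:P2(v=10,ok=T)] out:-; in:-
Tick 7: [PARSE:-, VALIDATE:-, TRANSFORM:-, EMIT:P3(v=0,ok=F)] out:P2(v=10); in:-
Tick 8: [PARSE:-, VALIDATE:-, TRANSFORM:-, EMIT:-] out:P3(v=0); in:-
P2: arrives tick 3, valid=True (id=2, id%2=0), emit tick 7, final value 10

Answer: 7 10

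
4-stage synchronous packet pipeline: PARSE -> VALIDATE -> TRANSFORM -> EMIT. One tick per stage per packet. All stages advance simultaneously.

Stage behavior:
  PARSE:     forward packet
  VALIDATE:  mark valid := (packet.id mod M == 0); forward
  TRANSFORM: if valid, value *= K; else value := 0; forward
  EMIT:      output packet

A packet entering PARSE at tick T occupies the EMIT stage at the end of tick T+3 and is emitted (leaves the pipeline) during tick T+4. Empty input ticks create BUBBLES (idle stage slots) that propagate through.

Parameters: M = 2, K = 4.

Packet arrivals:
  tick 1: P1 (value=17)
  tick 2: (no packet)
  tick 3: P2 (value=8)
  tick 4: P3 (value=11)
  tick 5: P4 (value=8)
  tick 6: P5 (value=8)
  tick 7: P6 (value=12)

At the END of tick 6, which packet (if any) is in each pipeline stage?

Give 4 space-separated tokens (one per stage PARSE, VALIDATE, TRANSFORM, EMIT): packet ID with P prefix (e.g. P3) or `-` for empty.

Answer: P5 P4 P3 P2

Derivation:
Tick 1: [PARSE:P1(v=17,ok=F), VALIDATE:-, TRANSFORM:-, EMIT:-] out:-; in:P1
Tick 2: [PARSE:-, VALIDATE:P1(v=17,ok=F), TRANSFORM:-, EMIT:-] out:-; in:-
Tick 3: [PARSE:P2(v=8,ok=F), VALIDATE:-, TRANSFORM:P1(v=0,ok=F), EMIT:-] out:-; in:P2
Tick 4: [PARSE:P3(v=11,ok=F), VALIDATE:P2(v=8,ok=T), TRANSFORM:-, EMIT:P1(v=0,ok=F)] out:-; in:P3
Tick 5: [PARSE:P4(v=8,ok=F), VALIDATE:P3(v=11,ok=F), TRANSFORM:P2(v=32,ok=T), EMIT:-] out:P1(v=0); in:P4
Tick 6: [PARSE:P5(v=8,ok=F), VALIDATE:P4(v=8,ok=T), TRANSFORM:P3(v=0,ok=F), EMIT:P2(v=32,ok=T)] out:-; in:P5
At end of tick 6: ['P5', 'P4', 'P3', 'P2']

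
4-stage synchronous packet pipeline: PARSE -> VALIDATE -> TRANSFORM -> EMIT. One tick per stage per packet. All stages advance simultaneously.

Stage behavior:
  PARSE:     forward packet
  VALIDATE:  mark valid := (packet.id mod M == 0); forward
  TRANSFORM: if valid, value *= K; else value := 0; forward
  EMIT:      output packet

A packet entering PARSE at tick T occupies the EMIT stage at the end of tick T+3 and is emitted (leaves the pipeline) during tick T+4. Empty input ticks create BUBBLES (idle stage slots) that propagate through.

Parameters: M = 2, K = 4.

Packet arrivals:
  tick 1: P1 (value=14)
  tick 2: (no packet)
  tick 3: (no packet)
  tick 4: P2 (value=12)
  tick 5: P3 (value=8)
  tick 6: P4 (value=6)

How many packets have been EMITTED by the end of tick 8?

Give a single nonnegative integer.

Answer: 2

Derivation:
Tick 1: [PARSE:P1(v=14,ok=F), VALIDATE:-, TRANSFORM:-, EMIT:-] out:-; in:P1
Tick 2: [PARSE:-, VALIDATE:P1(v=14,ok=F), TRANSFORM:-, EMIT:-] out:-; in:-
Tick 3: [PARSE:-, VALIDATE:-, TRANSFORM:P1(v=0,ok=F), EMIT:-] out:-; in:-
Tick 4: [PARSE:P2(v=12,ok=F), VALIDATE:-, TRANSFORM:-, EMIT:P1(v=0,ok=F)] out:-; in:P2
Tick 5: [PARSE:P3(v=8,ok=F), VALIDATE:P2(v=12,ok=T), TRANSFORM:-, EMIT:-] out:P1(v=0); in:P3
Tick 6: [PARSE:P4(v=6,ok=F), VALIDATE:P3(v=8,ok=F), TRANSFORM:P2(v=48,ok=T), EMIT:-] out:-; in:P4
Tick 7: [PARSE:-, VALIDATE:P4(v=6,ok=T), TRANSFORM:P3(v=0,ok=F), EMIT:P2(v=48,ok=T)] out:-; in:-
Tick 8: [PARSE:-, VALIDATE:-, TRANSFORM:P4(v=24,ok=T), EMIT:P3(v=0,ok=F)] out:P2(v=48); in:-
Emitted by tick 8: ['P1', 'P2']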